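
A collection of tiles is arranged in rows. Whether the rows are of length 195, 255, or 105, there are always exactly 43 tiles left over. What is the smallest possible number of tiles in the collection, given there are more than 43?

23248

N − 43 must be a common multiple of 195, 255, and 105.
195 = 3 × 5 × 13
255 = 3 × 5 × 17
105 = 3 × 5 × 7
LCM(195, 255, 105) = 3 × 5 × 7 × 13 × 17 = 23205.
Smallest N > 43 is LCM + 43 = 23205 + 43 = 23248.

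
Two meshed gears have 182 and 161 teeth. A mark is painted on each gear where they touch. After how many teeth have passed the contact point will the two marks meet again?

They coincide at every common multiple of the periods; the first is the LCM.
182 = 2 × 7 × 13
161 = 7 × 23
LCM(182, 161) = 2 × 7 × 13 × 23 = 4186.

4186 teeth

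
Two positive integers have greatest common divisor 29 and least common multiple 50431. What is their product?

For any two positive integers, gcd × lcm = product = 29 × 50431 = 1462499.

1462499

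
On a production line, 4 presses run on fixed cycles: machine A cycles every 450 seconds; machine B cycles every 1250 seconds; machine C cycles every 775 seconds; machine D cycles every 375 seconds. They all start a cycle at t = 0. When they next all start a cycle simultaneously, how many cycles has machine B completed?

The first common completion time is the LCM of the periods.
450 = 2 × 3^2 × 5^2
1250 = 2 × 5^4
775 = 5^2 × 31
375 = 3 × 5^3
LCM(450, 1250, 775, 375) = 2 × 3^2 × 5^4 × 31 = 348750.
Cycles for period 1250: 348750 / 1250 = 279.

279 cycles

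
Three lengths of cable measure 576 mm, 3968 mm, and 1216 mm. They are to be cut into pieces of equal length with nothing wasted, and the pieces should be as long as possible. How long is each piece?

64 mm

The greatest length dividing all of 576, 3968, and 1216 is their gcd.
576 = 2^6 × 3^2
3968 = 2^7 × 31
1216 = 2^6 × 19
gcd(576, 3968, 1216) = 2^6 = 64.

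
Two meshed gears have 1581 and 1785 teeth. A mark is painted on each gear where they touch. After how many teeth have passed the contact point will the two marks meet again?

We need the least common multiple of the intervals.
1581 = 3 × 17 × 31
1785 = 3 × 5 × 7 × 17
LCM(1581, 1785) = 3 × 5 × 7 × 17 × 31 = 55335.

55335 teeth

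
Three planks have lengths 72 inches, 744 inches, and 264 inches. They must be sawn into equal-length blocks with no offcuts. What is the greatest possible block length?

24 inches

The block length must divide every plank, so the greatest is gcd(72, 744, 264).
72 = 2^3 × 3^2
744 = 2^3 × 3 × 31
264 = 2^3 × 3 × 11
gcd(72, 744, 264) = 2^3 × 3 = 24.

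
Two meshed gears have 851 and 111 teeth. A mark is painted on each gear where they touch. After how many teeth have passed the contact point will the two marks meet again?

The first simultaneous occurrence is after LCM of the individual periods.
851 = 23 × 37
111 = 3 × 37
LCM(851, 111) = 3 × 23 × 37 = 2553.

2553 teeth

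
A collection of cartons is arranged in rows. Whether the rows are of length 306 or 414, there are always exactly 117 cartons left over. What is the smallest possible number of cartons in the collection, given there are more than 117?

N − 117 must be a common multiple of 306 and 414.
306 = 2 × 3^2 × 17
414 = 2 × 3^2 × 23
LCM(306, 414) = 2 × 3^2 × 17 × 23 = 7038.
Smallest N > 117 is LCM + 117 = 7038 + 117 = 7155.

7155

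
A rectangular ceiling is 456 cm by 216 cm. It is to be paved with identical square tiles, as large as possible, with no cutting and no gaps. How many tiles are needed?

Tile side = gcd(456, 216).
456 = 2^3 × 3 × 19
216 = 2^3 × 3^3
gcd(456, 216) = 2^3 × 3 = 24.
Tiles: (456/24) × (216/24) = 19 × 9 = 171.

171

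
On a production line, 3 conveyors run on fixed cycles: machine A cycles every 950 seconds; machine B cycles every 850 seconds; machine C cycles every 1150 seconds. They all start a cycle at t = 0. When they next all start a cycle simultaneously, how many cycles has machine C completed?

The first common completion time is the LCM of the periods.
950 = 2 × 5^2 × 19
850 = 2 × 5^2 × 17
1150 = 2 × 5^2 × 23
LCM(950, 850, 1150) = 2 × 5^2 × 17 × 19 × 23 = 371450.
Cycles for period 1150: 371450 / 1150 = 323.

323 cycles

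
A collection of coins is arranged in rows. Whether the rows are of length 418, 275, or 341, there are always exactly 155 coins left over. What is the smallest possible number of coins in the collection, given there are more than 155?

N − 155 must be a common multiple of 418, 275, and 341.
418 = 2 × 11 × 19
275 = 5^2 × 11
341 = 11 × 31
LCM(418, 275, 341) = 2 × 5^2 × 11 × 19 × 31 = 323950.
Smallest N > 155 is LCM + 155 = 323950 + 155 = 324105.

324105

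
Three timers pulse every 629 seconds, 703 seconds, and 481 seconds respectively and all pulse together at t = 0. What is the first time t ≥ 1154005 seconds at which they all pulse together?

Joint pulses occur at multiples of LCM(629, 703, 481).
629 = 17 × 37
703 = 19 × 37
481 = 13 × 37
LCM(629, 703, 481) = 13 × 17 × 19 × 37 = 155363.
Smallest multiple of 155363 that is ≥ 1154005: ⌈1154005/155363⌉ × 155363 = 8 × 155363 = 1242904.

1242904 seconds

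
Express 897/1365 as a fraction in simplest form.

23/35

897 = 3 × 13 × 23
1365 = 3 × 5 × 7 × 13
gcd(897, 1365) = 3 × 13 = 39.
Divide numerator and denominator by 39: 897/1365 = 23/35.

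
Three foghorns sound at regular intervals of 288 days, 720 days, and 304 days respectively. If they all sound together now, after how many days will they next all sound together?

27360 days

We need the least common multiple of the intervals.
288 = 2^5 × 3^2
720 = 2^4 × 3^2 × 5
304 = 2^4 × 19
LCM(288, 720, 304) = 2^5 × 3^2 × 5 × 19 = 27360.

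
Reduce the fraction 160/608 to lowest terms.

5/19

160 = 2^5 × 5
608 = 2^5 × 19
gcd(160, 608) = 2^5 = 32.
Divide numerator and denominator by 32: 160/608 = 5/19.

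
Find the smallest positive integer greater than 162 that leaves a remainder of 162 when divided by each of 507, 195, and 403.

78747

N − 162 must be a common multiple of 507, 195, and 403.
507 = 3 × 13^2
195 = 3 × 5 × 13
403 = 13 × 31
LCM(507, 195, 403) = 3 × 5 × 13^2 × 31 = 78585.
Smallest N > 162 is LCM + 162 = 78585 + 162 = 78747.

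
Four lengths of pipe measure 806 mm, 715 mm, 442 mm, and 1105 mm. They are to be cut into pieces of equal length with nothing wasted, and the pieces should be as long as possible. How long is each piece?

13 mm

Each piece length must divide every original length, so the longest possible is gcd(806, 715, 442, 1105).
806 = 2 × 13 × 31
715 = 5 × 11 × 13
442 = 2 × 13 × 17
1105 = 5 × 13 × 17
gcd(806, 715, 442, 1105) = 13.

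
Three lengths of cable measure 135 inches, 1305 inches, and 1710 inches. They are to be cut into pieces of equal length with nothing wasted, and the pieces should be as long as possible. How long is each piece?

The greatest length dividing all of 135, 1305, and 1710 is their gcd.
135 = 3^3 × 5
1305 = 3^2 × 5 × 29
1710 = 2 × 3^2 × 5 × 19
gcd(135, 1305, 1710) = 3^2 × 5 = 45.

45 inches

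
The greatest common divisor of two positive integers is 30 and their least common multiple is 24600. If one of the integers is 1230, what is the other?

For two integers, gcd × lcm = product, so the other is (30 × 24600) / 1230 = 738000 / 1230 = 600.

600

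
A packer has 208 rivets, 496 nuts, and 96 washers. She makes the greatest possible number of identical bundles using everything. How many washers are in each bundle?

6

Number of bundles = gcd(208, 496, 96).
208 = 2^4 × 13
496 = 2^4 × 31
96 = 2^5 × 3
gcd(208, 496, 96) = 2^4 = 16.
washers per bundle = 96 / 16 = 6.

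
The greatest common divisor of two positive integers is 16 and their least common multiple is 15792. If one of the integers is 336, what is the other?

For two integers, gcd × lcm = product, so the other is (16 × 15792) / 336 = 252672 / 336 = 752.

752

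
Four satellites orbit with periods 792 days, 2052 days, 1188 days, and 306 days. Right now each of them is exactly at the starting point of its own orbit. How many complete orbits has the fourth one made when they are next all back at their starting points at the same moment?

They are all back at their starting positions together after one LCM of the periods.
792 = 2^3 × 3^2 × 11
2052 = 2^2 × 3^3 × 19
1188 = 2^2 × 3^3 × 11
306 = 2 × 3^2 × 17
LCM(792, 2052, 1188, 306) = 2^3 × 3^3 × 11 × 17 × 19 = 767448.
Orbits for period 306: 767448 / 306 = 2508.

2508 orbits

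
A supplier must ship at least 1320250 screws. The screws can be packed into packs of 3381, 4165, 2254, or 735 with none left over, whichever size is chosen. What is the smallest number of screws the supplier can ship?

1724310

The number of screws must be a common multiple of 3381, 4165, 2254, and 735, so a multiple of their LCM.
3381 = 3 × 7^2 × 23
4165 = 5 × 7^2 × 17
2254 = 2 × 7^2 × 23
735 = 3 × 5 × 7^2
LCM(3381, 4165, 2254, 735) = 2 × 3 × 5 × 7^2 × 17 × 23 = 574770.
Smallest multiple of 574770 that is ≥ 1320250: ⌈1320250/574770⌉ × 574770 = 3 × 574770 = 1724310.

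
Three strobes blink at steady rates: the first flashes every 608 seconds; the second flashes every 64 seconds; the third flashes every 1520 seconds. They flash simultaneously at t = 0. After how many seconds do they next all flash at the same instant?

6080 seconds

We need the least common multiple of the intervals.
608 = 2^5 × 19
64 = 2^6
1520 = 2^4 × 5 × 19
LCM(608, 64, 1520) = 2^6 × 5 × 19 = 6080.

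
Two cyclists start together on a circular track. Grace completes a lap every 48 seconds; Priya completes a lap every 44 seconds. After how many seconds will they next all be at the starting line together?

We need the least common multiple of the intervals.
48 = 2^4 × 3
44 = 2^2 × 11
LCM(48, 44) = 2^4 × 3 × 11 = 528.

528 seconds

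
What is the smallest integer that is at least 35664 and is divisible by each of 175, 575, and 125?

The integer must be a common multiple of 175, 575, and 125, so a multiple of their LCM.
175 = 5^2 × 7
575 = 5^2 × 23
125 = 5^3
LCM(175, 575, 125) = 5^3 × 7 × 23 = 20125.
Smallest multiple of 20125 that is ≥ 35664: ⌈35664/20125⌉ × 20125 = 2 × 20125 = 40250.

40250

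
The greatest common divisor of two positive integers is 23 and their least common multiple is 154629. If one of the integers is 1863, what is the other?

1909

For two integers, gcd × lcm = product, so the other is (23 × 154629) / 1863 = 3556467 / 1863 = 1909.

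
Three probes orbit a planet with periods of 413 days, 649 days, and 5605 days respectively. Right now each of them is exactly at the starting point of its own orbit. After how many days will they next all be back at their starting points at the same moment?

They coincide at every common multiple of the periods; the first is the LCM.
413 = 7 × 59
649 = 11 × 59
5605 = 5 × 19 × 59
LCM(413, 649, 5605) = 5 × 7 × 11 × 19 × 59 = 431585.

431585 days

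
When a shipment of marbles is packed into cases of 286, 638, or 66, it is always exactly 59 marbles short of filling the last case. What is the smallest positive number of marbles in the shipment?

24823

Being 59 short of a full case of size k means N ≡ −59 (mod k), i.e. N + 59 is a multiple of each size.
286 = 2 × 11 × 13
638 = 2 × 11 × 29
66 = 2 × 3 × 11
LCM(286, 638, 66) = 2 × 3 × 11 × 13 × 29 = 24882.
Smallest positive N is 24882 − 59 = 24823.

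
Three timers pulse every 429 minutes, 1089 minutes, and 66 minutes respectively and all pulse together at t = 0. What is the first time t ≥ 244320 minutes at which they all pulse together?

Joint pulses occur at multiples of LCM(429, 1089, 66).
429 = 3 × 11 × 13
1089 = 3^2 × 11^2
66 = 2 × 3 × 11
LCM(429, 1089, 66) = 2 × 3^2 × 11^2 × 13 = 28314.
Smallest multiple of 28314 that is ≥ 244320: ⌈244320/28314⌉ × 28314 = 9 × 28314 = 254826.

254826 minutes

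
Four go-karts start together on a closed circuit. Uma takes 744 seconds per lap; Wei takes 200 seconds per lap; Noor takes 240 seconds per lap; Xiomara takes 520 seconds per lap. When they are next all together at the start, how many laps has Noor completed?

They are all back at their starting positions together after one LCM of the periods.
744 = 2^3 × 3 × 31
200 = 2^3 × 5^2
240 = 2^4 × 3 × 5
520 = 2^3 × 5 × 13
LCM(744, 200, 240, 520) = 2^4 × 3 × 5^2 × 13 × 31 = 483600.
Laps for period 240: 483600 / 240 = 2015.

2015 laps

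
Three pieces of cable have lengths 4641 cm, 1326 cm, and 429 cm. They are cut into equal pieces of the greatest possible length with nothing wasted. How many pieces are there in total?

Piece length = gcd(4641, 1326, 429).
4641 = 3 × 7 × 13 × 17
1326 = 2 × 3 × 13 × 17
429 = 3 × 11 × 13
gcd(4641, 1326, 429) = 3 × 13 = 39.
Total pieces = 4641/39 + 1326/39 + 429/39 = 119 + 34 + 11 = 164.

164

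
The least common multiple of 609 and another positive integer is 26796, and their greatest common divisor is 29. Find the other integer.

gcd × lcm = product of the two integers, so the other integer is (29 × 26796) / 609 = 1276.

1276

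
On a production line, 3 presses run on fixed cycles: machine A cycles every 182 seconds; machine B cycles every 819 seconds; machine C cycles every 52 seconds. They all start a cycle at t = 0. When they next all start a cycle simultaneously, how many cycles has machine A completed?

18 cycles

All finish a whole number of cycles simultaneously at t = LCM of the periods.
182 = 2 × 7 × 13
819 = 3^2 × 7 × 13
52 = 2^2 × 13
LCM(182, 819, 52) = 2^2 × 3^2 × 7 × 13 = 3276.
Cycles for period 182: 3276 / 182 = 18.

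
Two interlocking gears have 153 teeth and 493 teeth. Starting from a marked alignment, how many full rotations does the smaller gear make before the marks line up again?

29 rotations

The first common completion time is the LCM of the periods.
153 = 3^2 × 17
493 = 17 × 29
LCM(153, 493) = 3^2 × 17 × 29 = 4437.
Rotations for period 153: 4437 / 153 = 29.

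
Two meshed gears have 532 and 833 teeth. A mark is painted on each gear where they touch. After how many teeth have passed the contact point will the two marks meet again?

63308 teeth

They coincide at every common multiple of the periods; the first is the LCM.
532 = 2^2 × 7 × 19
833 = 7^2 × 17
LCM(532, 833) = 2^2 × 7^2 × 17 × 19 = 63308.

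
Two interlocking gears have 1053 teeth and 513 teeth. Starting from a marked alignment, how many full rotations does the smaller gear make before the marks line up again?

The first common completion time is the LCM of the periods.
1053 = 3^4 × 13
513 = 3^3 × 19
LCM(1053, 513) = 3^4 × 13 × 19 = 20007.
Rotations for period 513: 20007 / 513 = 39.

39 rotations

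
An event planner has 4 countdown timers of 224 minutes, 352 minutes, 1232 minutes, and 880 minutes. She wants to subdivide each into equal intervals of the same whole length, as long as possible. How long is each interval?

16 minutes

The interval must divide each timer length; the longest such is the gcd.
224 = 2^5 × 7
352 = 2^5 × 11
1232 = 2^4 × 7 × 11
880 = 2^4 × 5 × 11
gcd(224, 352, 1232, 880) = 2^4 = 16.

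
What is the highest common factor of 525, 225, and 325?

525 = 3 × 5^2 × 7
225 = 3^2 × 5^2
325 = 5^2 × 13
gcd(525, 225, 325) = 5^2 = 25.

25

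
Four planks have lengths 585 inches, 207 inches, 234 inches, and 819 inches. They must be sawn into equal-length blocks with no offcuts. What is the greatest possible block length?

The block length must divide every plank, so the greatest is gcd(585, 207, 234, 819).
585 = 3^2 × 5 × 13
207 = 3^2 × 23
234 = 2 × 3^2 × 13
819 = 3^2 × 7 × 13
gcd(585, 207, 234, 819) = 3^2 = 9.

9 inches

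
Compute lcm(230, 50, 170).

19550

230 = 2 × 5 × 23
50 = 2 × 5^2
170 = 2 × 5 × 17
LCM(230, 50, 170) = 2 × 5^2 × 17 × 23 = 19550.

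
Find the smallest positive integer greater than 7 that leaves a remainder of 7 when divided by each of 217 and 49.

1526

N − 7 must be a common multiple of 217 and 49.
217 = 7 × 31
49 = 7^2
LCM(217, 49) = 7^2 × 31 = 1519.
Smallest N > 7 is LCM + 7 = 1519 + 7 = 1526.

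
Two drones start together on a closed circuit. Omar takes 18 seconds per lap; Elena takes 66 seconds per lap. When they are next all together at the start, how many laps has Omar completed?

They are all back at their starting positions together after one LCM of the periods.
18 = 2 × 3^2
66 = 2 × 3 × 11
LCM(18, 66) = 2 × 3^2 × 11 = 198.
Laps for period 18: 198 / 18 = 11.

11 laps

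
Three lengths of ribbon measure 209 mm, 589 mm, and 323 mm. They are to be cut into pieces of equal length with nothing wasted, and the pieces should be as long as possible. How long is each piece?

19 mm

Each piece length must divide every original length, so the longest possible is gcd(209, 589, 323).
209 = 11 × 19
589 = 19 × 31
323 = 17 × 19
gcd(209, 589, 323) = 19.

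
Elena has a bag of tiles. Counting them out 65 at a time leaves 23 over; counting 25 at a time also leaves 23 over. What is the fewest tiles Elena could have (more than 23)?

N − 23 must be a common multiple of 65 and 25.
65 = 5 × 13
25 = 5^2
LCM(65, 25) = 5^2 × 13 = 325.
Smallest N > 23 is LCM + 23 = 325 + 23 = 348.

348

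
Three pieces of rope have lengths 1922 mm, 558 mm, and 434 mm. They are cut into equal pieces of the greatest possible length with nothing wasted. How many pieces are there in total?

47

Piece length = gcd(1922, 558, 434).
1922 = 2 × 31^2
558 = 2 × 3^2 × 31
434 = 2 × 7 × 31
gcd(1922, 558, 434) = 2 × 31 = 62.
Total pieces = 1922/62 + 558/62 + 434/62 = 31 + 9 + 7 = 47.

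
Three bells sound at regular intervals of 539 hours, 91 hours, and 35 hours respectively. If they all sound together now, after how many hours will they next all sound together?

35035 hours

They coincide at every common multiple of the periods; the first is the LCM.
539 = 7^2 × 11
91 = 7 × 13
35 = 5 × 7
LCM(539, 91, 35) = 5 × 7^2 × 11 × 13 = 35035.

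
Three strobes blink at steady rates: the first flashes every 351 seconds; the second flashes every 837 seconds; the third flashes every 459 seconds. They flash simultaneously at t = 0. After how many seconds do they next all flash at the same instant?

We need the least common multiple of the intervals.
351 = 3^3 × 13
837 = 3^3 × 31
459 = 3^3 × 17
LCM(351, 837, 459) = 3^3 × 13 × 17 × 31 = 184977.

184977 seconds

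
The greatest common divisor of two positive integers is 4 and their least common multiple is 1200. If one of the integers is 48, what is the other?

100

For two integers, gcd × lcm = product, so the other is (4 × 1200) / 48 = 4800 / 48 = 100.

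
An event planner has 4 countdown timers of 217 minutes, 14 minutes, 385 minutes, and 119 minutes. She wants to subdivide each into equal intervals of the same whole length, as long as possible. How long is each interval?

The interval must divide each timer length; the longest such is the gcd.
217 = 7 × 31
14 = 2 × 7
385 = 5 × 7 × 11
119 = 7 × 17
gcd(217, 14, 385, 119) = 7.

7 minutes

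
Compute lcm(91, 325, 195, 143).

75075

91 = 7 × 13
325 = 5^2 × 13
195 = 3 × 5 × 13
143 = 11 × 13
LCM(91, 325, 195, 143) = 3 × 5^2 × 7 × 11 × 13 = 75075.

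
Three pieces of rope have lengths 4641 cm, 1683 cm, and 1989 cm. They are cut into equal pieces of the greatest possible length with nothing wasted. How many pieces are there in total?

Piece length = gcd(4641, 1683, 1989).
4641 = 3 × 7 × 13 × 17
1683 = 3^2 × 11 × 17
1989 = 3^2 × 13 × 17
gcd(4641, 1683, 1989) = 3 × 17 = 51.
Total pieces = 4641/51 + 1683/51 + 1989/51 = 91 + 33 + 39 = 163.

163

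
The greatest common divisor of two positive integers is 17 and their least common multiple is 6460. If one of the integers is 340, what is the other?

323

For two integers, gcd × lcm = product, so the other is (17 × 6460) / 340 = 109820 / 340 = 323.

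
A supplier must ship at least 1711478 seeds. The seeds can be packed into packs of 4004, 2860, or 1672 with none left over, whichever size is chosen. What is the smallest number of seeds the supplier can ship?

2282280

The number of seeds must be a common multiple of 4004, 2860, and 1672, so a multiple of their LCM.
4004 = 2^2 × 7 × 11 × 13
2860 = 2^2 × 5 × 11 × 13
1672 = 2^3 × 11 × 19
LCM(4004, 2860, 1672) = 2^3 × 5 × 7 × 11 × 13 × 19 = 760760.
Smallest multiple of 760760 that is ≥ 1711478: ⌈1711478/760760⌉ × 760760 = 3 × 760760 = 2282280.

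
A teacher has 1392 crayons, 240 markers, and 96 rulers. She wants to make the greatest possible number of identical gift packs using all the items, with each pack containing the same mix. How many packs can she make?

The pack count must divide each quantity, so the greatest is gcd(1392, 240, 96).
1392 = 2^4 × 3 × 29
240 = 2^4 × 3 × 5
96 = 2^5 × 3
gcd(1392, 240, 96) = 2^4 × 3 = 48.

48 packs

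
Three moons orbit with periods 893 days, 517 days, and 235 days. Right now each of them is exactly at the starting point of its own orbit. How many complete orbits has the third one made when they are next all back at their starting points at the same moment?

209 orbits

All finish a whole number of cycles simultaneously at t = LCM of the periods.
893 = 19 × 47
517 = 11 × 47
235 = 5 × 47
LCM(893, 517, 235) = 5 × 11 × 19 × 47 = 49115.
Orbits for period 235: 49115 / 235 = 209.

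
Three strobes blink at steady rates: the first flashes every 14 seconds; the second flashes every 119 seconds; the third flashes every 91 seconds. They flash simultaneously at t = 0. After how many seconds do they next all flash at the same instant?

3094 seconds

They coincide at every common multiple of the periods; the first is the LCM.
14 = 2 × 7
119 = 7 × 17
91 = 7 × 13
LCM(14, 119, 91) = 2 × 7 × 13 × 17 = 3094.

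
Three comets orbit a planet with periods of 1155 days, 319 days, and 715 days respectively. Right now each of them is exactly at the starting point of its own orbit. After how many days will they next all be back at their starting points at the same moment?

435435 days

We need the least common multiple of the intervals.
1155 = 3 × 5 × 7 × 11
319 = 11 × 29
715 = 5 × 11 × 13
LCM(1155, 319, 715) = 3 × 5 × 7 × 11 × 13 × 29 = 435435.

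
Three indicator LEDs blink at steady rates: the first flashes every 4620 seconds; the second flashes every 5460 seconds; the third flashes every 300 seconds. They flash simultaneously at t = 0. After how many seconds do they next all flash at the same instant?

300300 seconds

They coincide at every common multiple of the periods; the first is the LCM.
4620 = 2^2 × 3 × 5 × 7 × 11
5460 = 2^2 × 3 × 5 × 7 × 13
300 = 2^2 × 3 × 5^2
LCM(4620, 5460, 300) = 2^2 × 3 × 5^2 × 7 × 11 × 13 = 300300.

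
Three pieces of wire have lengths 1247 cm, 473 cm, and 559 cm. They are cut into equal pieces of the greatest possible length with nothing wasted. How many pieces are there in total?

Piece length = gcd(1247, 473, 559).
1247 = 29 × 43
473 = 11 × 43
559 = 13 × 43
gcd(1247, 473, 559) = 43.
Total pieces = 1247/43 + 473/43 + 559/43 = 29 + 11 + 13 = 53.

53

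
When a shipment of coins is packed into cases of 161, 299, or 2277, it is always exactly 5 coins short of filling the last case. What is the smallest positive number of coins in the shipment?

207202

Being 5 short of a full case of size k means N ≡ −5 (mod k), i.e. N + 5 is a multiple of each size.
161 = 7 × 23
299 = 13 × 23
2277 = 3^2 × 11 × 23
LCM(161, 299, 2277) = 3^2 × 7 × 11 × 13 × 23 = 207207.
Smallest positive N is 207207 − 5 = 207202.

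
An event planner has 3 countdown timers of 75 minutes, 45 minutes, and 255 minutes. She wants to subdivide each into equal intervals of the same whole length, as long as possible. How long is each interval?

15 minutes

The interval must divide each timer length; the longest such is the gcd.
75 = 3 × 5^2
45 = 3^2 × 5
255 = 3 × 5 × 17
gcd(75, 45, 255) = 3 × 5 = 15.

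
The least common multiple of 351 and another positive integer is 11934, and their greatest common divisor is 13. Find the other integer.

gcd × lcm = product of the two integers, so the other integer is (13 × 11934) / 351 = 442.

442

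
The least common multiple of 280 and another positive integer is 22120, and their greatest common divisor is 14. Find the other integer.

1106

gcd × lcm = product of the two integers, so the other integer is (14 × 22120) / 280 = 1106.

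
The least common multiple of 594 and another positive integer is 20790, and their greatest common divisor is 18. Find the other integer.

630

gcd × lcm = product of the two integers, so the other integer is (18 × 20790) / 594 = 630.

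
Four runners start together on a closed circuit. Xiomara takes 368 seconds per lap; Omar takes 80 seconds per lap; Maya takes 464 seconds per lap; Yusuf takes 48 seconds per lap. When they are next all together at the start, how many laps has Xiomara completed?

435 laps

All finish a whole number of cycles simultaneously at t = LCM of the periods.
368 = 2^4 × 23
80 = 2^4 × 5
464 = 2^4 × 29
48 = 2^4 × 3
LCM(368, 80, 464, 48) = 2^4 × 3 × 5 × 23 × 29 = 160080.
Laps for period 368: 160080 / 368 = 435.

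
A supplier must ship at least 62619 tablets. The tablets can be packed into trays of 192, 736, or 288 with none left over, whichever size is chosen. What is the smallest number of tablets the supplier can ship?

The number of tablets must be a common multiple of 192, 736, and 288, so a multiple of their LCM.
192 = 2^6 × 3
736 = 2^5 × 23
288 = 2^5 × 3^2
LCM(192, 736, 288) = 2^6 × 3^2 × 23 = 13248.
Smallest multiple of 13248 that is ≥ 62619: ⌈62619/13248⌉ × 13248 = 5 × 13248 = 66240.

66240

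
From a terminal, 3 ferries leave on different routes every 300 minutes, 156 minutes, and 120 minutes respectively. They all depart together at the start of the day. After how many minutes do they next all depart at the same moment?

7800 minutes

They coincide at every common multiple of the periods; the first is the LCM.
300 = 2^2 × 3 × 5^2
156 = 2^2 × 3 × 13
120 = 2^3 × 3 × 5
LCM(300, 156, 120) = 2^3 × 3 × 5^2 × 13 = 7800.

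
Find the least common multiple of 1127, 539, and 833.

1127 = 7^2 × 23
539 = 7^2 × 11
833 = 7^2 × 17
LCM(1127, 539, 833) = 7^2 × 11 × 17 × 23 = 210749.

210749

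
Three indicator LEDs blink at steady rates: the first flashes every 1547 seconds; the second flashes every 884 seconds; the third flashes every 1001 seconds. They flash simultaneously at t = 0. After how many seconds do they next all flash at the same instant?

68068 seconds

We need the least common multiple of the intervals.
1547 = 7 × 13 × 17
884 = 2^2 × 13 × 17
1001 = 7 × 11 × 13
LCM(1547, 884, 1001) = 2^2 × 7 × 11 × 13 × 17 = 68068.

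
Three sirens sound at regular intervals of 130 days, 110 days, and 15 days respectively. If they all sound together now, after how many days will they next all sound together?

The first simultaneous occurrence is after LCM of the individual periods.
130 = 2 × 5 × 13
110 = 2 × 5 × 11
15 = 3 × 5
LCM(130, 110, 15) = 2 × 3 × 5 × 11 × 13 = 4290.

4290 days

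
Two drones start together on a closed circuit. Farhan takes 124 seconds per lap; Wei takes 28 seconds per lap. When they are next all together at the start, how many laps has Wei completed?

The first common completion time is the LCM of the periods.
124 = 2^2 × 31
28 = 2^2 × 7
LCM(124, 28) = 2^2 × 7 × 31 = 868.
Laps for period 28: 868 / 28 = 31.

31 laps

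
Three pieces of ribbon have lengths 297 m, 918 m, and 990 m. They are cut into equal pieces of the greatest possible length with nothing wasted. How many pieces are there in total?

245

Piece length = gcd(297, 918, 990).
297 = 3^3 × 11
918 = 2 × 3^3 × 17
990 = 2 × 3^2 × 5 × 11
gcd(297, 918, 990) = 3^2 = 9.
Total pieces = 297/9 + 918/9 + 990/9 = 33 + 102 + 110 = 245.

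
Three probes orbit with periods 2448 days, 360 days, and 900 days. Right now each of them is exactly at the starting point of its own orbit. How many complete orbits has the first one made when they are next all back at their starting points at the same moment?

They are all back at their starting positions together after one LCM of the periods.
2448 = 2^4 × 3^2 × 17
360 = 2^3 × 3^2 × 5
900 = 2^2 × 3^2 × 5^2
LCM(2448, 360, 900) = 2^4 × 3^2 × 5^2 × 17 = 61200.
Orbits for period 2448: 61200 / 2448 = 25.

25 orbits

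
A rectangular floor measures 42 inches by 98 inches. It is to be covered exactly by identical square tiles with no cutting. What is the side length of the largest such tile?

The tile side must divide both 42 and 98, so the largest is their gcd.
42 = 2 × 3 × 7
98 = 2 × 7^2
gcd(42, 98) = 2 × 7 = 14.

14 inches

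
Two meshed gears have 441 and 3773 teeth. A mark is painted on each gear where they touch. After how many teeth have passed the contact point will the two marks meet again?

33957 teeth

The first simultaneous occurrence is after LCM of the individual periods.
441 = 3^2 × 7^2
3773 = 7^3 × 11
LCM(441, 3773) = 3^2 × 7^3 × 11 = 33957.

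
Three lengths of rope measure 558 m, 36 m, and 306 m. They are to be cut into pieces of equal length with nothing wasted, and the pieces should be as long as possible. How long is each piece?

18 m

Each piece length must divide every original length, so the longest possible is gcd(558, 36, 306).
558 = 2 × 3^2 × 31
36 = 2^2 × 3^2
306 = 2 × 3^2 × 17
gcd(558, 36, 306) = 2 × 3^2 = 18.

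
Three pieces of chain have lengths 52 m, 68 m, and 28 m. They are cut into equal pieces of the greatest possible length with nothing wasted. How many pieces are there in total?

37

Piece length = gcd(52, 68, 28).
52 = 2^2 × 13
68 = 2^2 × 17
28 = 2^2 × 7
gcd(52, 68, 28) = 2^2 = 4.
Total pieces = 52/4 + 68/4 + 28/4 = 13 + 17 + 7 = 37.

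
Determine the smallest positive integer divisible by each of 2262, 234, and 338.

2262 = 2 × 3 × 13 × 29
234 = 2 × 3^2 × 13
338 = 2 × 13^2
LCM(2262, 234, 338) = 2 × 3^2 × 13^2 × 29 = 88218.

88218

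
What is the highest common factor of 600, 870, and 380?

600 = 2^3 × 3 × 5^2
870 = 2 × 3 × 5 × 29
380 = 2^2 × 5 × 19
gcd(600, 870, 380) = 2 × 5 = 10.

10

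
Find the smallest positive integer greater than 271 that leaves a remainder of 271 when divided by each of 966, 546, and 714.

N − 271 must be a common multiple of 966, 546, and 714.
966 = 2 × 3 × 7 × 23
546 = 2 × 3 × 7 × 13
714 = 2 × 3 × 7 × 17
LCM(966, 546, 714) = 2 × 3 × 7 × 13 × 17 × 23 = 213486.
Smallest N > 271 is LCM + 271 = 213486 + 271 = 213757.

213757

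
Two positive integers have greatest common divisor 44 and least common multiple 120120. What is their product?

For any two positive integers, gcd × lcm = product = 44 × 120120 = 5285280.

5285280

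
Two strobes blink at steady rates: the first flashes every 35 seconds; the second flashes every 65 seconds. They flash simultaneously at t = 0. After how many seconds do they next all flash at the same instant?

455 seconds

They coincide at every common multiple of the periods; the first is the LCM.
35 = 5 × 7
65 = 5 × 13
LCM(35, 65) = 5 × 7 × 13 = 455.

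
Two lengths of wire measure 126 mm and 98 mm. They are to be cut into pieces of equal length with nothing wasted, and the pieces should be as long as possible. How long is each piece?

14 mm

The greatest length dividing all of 126 and 98 is their gcd.
126 = 2 × 3^2 × 7
98 = 2 × 7^2
gcd(126, 98) = 2 × 7 = 14.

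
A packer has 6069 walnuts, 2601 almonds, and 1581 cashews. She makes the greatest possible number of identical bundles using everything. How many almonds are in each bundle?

51

Number of bundles = gcd(6069, 2601, 1581).
6069 = 3 × 7 × 17^2
2601 = 3^2 × 17^2
1581 = 3 × 17 × 31
gcd(6069, 2601, 1581) = 3 × 17 = 51.
almonds per bundle = 2601 / 51 = 51.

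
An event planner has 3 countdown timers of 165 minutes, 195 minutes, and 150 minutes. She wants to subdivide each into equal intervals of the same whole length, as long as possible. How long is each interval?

The interval must divide each timer length; the longest such is the gcd.
165 = 3 × 5 × 11
195 = 3 × 5 × 13
150 = 2 × 3 × 5^2
gcd(165, 195, 150) = 3 × 5 = 15.

15 minutes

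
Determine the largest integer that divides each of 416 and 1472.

416 = 2^5 × 13
1472 = 2^6 × 23
gcd(416, 1472) = 2^5 = 32.

32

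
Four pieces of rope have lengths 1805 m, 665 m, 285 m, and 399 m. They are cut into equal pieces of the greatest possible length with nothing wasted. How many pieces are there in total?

166

Piece length = gcd(1805, 665, 285, 399).
1805 = 5 × 19^2
665 = 5 × 7 × 19
285 = 3 × 5 × 19
399 = 3 × 7 × 19
gcd(1805, 665, 285, 399) = 19.
Total pieces = 1805/19 + 665/19 + 285/19 + 399/19 = 95 + 35 + 15 + 21 = 166.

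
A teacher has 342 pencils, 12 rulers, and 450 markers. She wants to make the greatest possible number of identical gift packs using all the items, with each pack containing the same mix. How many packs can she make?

6 packs

The pack count must divide each quantity, so the greatest is gcd(342, 12, 450).
342 = 2 × 3^2 × 19
12 = 2^2 × 3
450 = 2 × 3^2 × 5^2
gcd(342, 12, 450) = 2 × 3 = 6.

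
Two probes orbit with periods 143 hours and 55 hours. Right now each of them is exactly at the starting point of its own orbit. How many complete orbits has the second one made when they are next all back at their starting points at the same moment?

All finish a whole number of cycles simultaneously at t = LCM of the periods.
143 = 11 × 13
55 = 5 × 11
LCM(143, 55) = 5 × 11 × 13 = 715.
Orbits for period 55: 715 / 55 = 13.

13 orbits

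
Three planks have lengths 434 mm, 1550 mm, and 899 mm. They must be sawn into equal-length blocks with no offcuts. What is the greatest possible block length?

This is the greatest common divisor of 434, 1550, and 899.
434 = 2 × 7 × 31
1550 = 2 × 5^2 × 31
899 = 29 × 31
gcd(434, 1550, 899) = 31.

31 mm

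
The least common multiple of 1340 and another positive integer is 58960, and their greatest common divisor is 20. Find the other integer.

880

gcd × lcm = product of the two integers, so the other integer is (20 × 58960) / 1340 = 880.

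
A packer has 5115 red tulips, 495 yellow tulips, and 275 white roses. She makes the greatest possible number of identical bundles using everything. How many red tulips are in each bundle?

93

Number of bundles = gcd(5115, 495, 275).
5115 = 3 × 5 × 11 × 31
495 = 3^2 × 5 × 11
275 = 5^2 × 11
gcd(5115, 495, 275) = 5 × 11 = 55.
red tulips per bundle = 5115 / 55 = 93.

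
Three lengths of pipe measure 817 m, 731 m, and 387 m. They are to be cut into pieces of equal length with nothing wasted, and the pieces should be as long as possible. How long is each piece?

43 m

Each piece length must divide every original length, so the longest possible is gcd(817, 731, 387).
817 = 19 × 43
731 = 17 × 43
387 = 3^2 × 43
gcd(817, 731, 387) = 43.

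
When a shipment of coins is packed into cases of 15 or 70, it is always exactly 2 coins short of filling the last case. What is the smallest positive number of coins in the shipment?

208

Being 2 short of a full case of size k means N ≡ −2 (mod k), i.e. N + 2 is a multiple of each size.
15 = 3 × 5
70 = 2 × 5 × 7
LCM(15, 70) = 2 × 3 × 5 × 7 = 210.
Smallest positive N is 210 − 2 = 208.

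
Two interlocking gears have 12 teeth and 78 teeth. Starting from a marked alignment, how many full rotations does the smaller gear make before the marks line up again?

All finish a whole number of cycles simultaneously at t = LCM of the periods.
12 = 2^2 × 3
78 = 2 × 3 × 13
LCM(12, 78) = 2^2 × 3 × 13 = 156.
Rotations for period 12: 156 / 12 = 13.

13 rotations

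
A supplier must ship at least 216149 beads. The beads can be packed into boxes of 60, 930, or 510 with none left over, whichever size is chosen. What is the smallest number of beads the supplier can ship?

221340

The number of beads must be a common multiple of 60, 930, and 510, so a multiple of their LCM.
60 = 2^2 × 3 × 5
930 = 2 × 3 × 5 × 31
510 = 2 × 3 × 5 × 17
LCM(60, 930, 510) = 2^2 × 3 × 5 × 17 × 31 = 31620.
Smallest multiple of 31620 that is ≥ 216149: ⌈216149/31620⌉ × 31620 = 7 × 31620 = 221340.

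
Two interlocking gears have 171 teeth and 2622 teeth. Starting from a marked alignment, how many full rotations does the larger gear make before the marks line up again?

All finish a whole number of cycles simultaneously at t = LCM of the periods.
171 = 3^2 × 19
2622 = 2 × 3 × 19 × 23
LCM(171, 2622) = 2 × 3^2 × 19 × 23 = 7866.
Rotations for period 2622: 7866 / 2622 = 3.

3 rotations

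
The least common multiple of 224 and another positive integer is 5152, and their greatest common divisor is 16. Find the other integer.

368

gcd × lcm = product of the two integers, so the other integer is (16 × 5152) / 224 = 368.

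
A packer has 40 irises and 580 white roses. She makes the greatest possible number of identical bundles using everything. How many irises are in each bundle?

2

Number of bundles = gcd(40, 580).
40 = 2^3 × 5
580 = 2^2 × 5 × 29
gcd(40, 580) = 2^2 × 5 = 20.
irises per bundle = 40 / 20 = 2.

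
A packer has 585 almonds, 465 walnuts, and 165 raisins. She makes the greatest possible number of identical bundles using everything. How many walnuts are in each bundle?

31

Number of bundles = gcd(585, 465, 165).
585 = 3^2 × 5 × 13
465 = 3 × 5 × 31
165 = 3 × 5 × 11
gcd(585, 465, 165) = 3 × 5 = 15.
walnuts per bundle = 465 / 15 = 31.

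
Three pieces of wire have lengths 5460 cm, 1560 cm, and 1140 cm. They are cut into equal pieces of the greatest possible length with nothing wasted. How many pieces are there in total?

Piece length = gcd(5460, 1560, 1140).
5460 = 2^2 × 3 × 5 × 7 × 13
1560 = 2^3 × 3 × 5 × 13
1140 = 2^2 × 3 × 5 × 19
gcd(5460, 1560, 1140) = 2^2 × 3 × 5 = 60.
Total pieces = 5460/60 + 1560/60 + 1140/60 = 91 + 26 + 19 = 136.

136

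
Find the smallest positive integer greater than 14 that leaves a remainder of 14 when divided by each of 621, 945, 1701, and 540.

782474

N − 14 must be a common multiple of 621, 945, 1701, and 540.
621 = 3^3 × 23
945 = 3^3 × 5 × 7
1701 = 3^5 × 7
540 = 2^2 × 3^3 × 5
LCM(621, 945, 1701, 540) = 2^2 × 3^5 × 5 × 7 × 23 = 782460.
Smallest N > 14 is LCM + 14 = 782460 + 14 = 782474.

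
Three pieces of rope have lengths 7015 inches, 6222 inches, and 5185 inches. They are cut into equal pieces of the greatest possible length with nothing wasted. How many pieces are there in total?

Piece length = gcd(7015, 6222, 5185).
7015 = 5 × 23 × 61
6222 = 2 × 3 × 17 × 61
5185 = 5 × 17 × 61
gcd(7015, 6222, 5185) = 61.
Total pieces = 7015/61 + 6222/61 + 5185/61 = 115 + 102 + 85 = 302.

302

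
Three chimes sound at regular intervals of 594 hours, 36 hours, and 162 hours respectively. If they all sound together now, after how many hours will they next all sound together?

3564 hours

We need the least common multiple of the intervals.
594 = 2 × 3^3 × 11
36 = 2^2 × 3^2
162 = 2 × 3^4
LCM(594, 36, 162) = 2^2 × 3^4 × 11 = 3564.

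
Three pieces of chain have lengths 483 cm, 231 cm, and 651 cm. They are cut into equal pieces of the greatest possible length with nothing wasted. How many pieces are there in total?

Piece length = gcd(483, 231, 651).
483 = 3 × 7 × 23
231 = 3 × 7 × 11
651 = 3 × 7 × 31
gcd(483, 231, 651) = 3 × 7 = 21.
Total pieces = 483/21 + 231/21 + 651/21 = 23 + 11 + 31 = 65.

65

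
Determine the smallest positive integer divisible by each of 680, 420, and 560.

680 = 2^3 × 5 × 17
420 = 2^2 × 3 × 5 × 7
560 = 2^4 × 5 × 7
LCM(680, 420, 560) = 2^4 × 3 × 5 × 7 × 17 = 28560.

28560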